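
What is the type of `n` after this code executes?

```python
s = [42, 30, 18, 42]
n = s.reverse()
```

list.reverse() returns None

NoneType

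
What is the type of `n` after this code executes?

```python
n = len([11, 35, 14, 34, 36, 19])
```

len() always returns int

int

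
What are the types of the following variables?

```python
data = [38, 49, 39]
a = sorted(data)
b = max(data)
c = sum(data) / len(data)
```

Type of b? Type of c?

max of ints returns int; int / int returns float

int, float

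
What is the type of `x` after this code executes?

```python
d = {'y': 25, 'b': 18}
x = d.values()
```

.values() returns a dict_values view object

dict_values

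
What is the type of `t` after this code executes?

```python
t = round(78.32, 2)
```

round() with ndigits arg returns float

float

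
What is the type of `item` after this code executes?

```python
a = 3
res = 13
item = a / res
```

int / int always returns float in Python 3 (3 / 13 = 0.230769)

float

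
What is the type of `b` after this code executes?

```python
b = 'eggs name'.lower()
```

str.lower() returns str

str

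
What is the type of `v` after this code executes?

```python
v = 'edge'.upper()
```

str.upper() returns str

str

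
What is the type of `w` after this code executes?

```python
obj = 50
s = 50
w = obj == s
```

Equality comparison returns bool

bool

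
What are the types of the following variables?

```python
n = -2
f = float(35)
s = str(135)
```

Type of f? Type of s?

f is float; s is str

float, str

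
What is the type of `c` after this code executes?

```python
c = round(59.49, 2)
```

round() with ndigits arg returns float

float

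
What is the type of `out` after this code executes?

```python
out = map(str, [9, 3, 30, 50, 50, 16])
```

map() returns a map iterator object

map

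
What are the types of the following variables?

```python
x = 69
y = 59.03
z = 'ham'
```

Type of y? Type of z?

y is float; z is str

float, str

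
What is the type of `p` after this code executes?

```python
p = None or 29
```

'or' with None returns the other value (29, int)

int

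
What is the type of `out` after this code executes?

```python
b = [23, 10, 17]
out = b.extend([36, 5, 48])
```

list.extend() returns None

NoneType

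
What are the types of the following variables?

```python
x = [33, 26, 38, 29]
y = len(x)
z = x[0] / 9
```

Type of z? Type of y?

int / int returns float; len() returns int

float, int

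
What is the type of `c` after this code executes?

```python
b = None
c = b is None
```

'is' comparison returns bool

bool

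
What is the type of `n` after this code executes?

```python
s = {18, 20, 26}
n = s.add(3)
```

set.add() returns None (mutates in place)

NoneType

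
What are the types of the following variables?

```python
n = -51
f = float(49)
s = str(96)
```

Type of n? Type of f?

n is int; f is float

int, float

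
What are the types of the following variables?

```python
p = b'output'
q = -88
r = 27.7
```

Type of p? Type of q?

p is bytes; q is int

bytes, int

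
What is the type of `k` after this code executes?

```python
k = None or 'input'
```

'or' with None returns the other value ('input', str)

str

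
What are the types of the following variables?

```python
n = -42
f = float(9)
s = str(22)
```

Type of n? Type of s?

n is int; s is str

int, str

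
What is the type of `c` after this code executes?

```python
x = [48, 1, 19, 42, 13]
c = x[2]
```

Indexing a list of ints returns int (x[2] = 19)

int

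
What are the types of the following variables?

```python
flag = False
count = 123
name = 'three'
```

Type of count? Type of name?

count is int; name is str

int, str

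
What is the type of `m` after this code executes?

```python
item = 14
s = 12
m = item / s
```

int / int always returns float in Python 3 (14 / 12 = 1.16667)

float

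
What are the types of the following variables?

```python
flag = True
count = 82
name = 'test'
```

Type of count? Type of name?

count is int; name is str

int, str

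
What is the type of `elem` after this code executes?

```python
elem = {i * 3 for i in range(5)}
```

A set comprehension {expr for x in iterable} produces a set

set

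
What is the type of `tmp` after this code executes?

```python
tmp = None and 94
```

'and' returns first falsy value (None)

NoneType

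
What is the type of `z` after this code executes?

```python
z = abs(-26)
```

abs() of int returns int

int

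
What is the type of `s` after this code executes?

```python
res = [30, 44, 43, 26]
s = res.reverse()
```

list.reverse() returns None

NoneType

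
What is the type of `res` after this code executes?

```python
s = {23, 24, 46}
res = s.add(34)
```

set.add() returns None (mutates in place)

NoneType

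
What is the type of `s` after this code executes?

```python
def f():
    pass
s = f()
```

A function with no return statement returns None

NoneType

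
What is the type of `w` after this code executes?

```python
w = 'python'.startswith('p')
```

str.startswith() returns bool

bool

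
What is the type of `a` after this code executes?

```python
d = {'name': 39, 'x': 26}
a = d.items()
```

dict.items() returns a dict_items view

dict_items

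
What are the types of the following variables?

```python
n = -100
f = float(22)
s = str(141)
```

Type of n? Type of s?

n is int; s is str

int, str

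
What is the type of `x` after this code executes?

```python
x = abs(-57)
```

abs() of int returns int

int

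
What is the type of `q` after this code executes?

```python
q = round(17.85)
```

round() with no ndigits arg returns int

int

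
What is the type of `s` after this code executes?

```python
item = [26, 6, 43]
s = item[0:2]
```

Slicing a list always returns a list

list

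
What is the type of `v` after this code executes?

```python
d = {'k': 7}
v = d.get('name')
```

dict.get() returns None when key 'name' is not found and no default given

NoneType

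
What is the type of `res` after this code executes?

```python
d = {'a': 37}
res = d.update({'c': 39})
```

dict.update() returns None

NoneType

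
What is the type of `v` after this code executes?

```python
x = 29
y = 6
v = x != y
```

Comparison operators return bool

bool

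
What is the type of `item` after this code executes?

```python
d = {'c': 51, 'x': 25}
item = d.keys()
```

.keys() returns a dict_keys view object

dict_keys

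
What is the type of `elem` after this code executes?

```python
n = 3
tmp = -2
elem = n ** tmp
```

int ** negative int returns float

float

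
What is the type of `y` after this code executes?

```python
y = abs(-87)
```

abs() of int returns int

int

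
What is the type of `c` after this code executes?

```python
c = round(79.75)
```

round() with no ndigits arg returns int

int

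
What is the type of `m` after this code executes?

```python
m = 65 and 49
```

'and' returns the last value when all truthy (49, which is int)

int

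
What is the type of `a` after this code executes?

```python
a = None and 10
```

'and' returns first falsy value (None)

NoneType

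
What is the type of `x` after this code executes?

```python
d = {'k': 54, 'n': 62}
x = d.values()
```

.values() returns a dict_values view object

dict_values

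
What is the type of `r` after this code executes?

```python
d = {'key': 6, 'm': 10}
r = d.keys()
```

.keys() returns a dict_keys view object

dict_keys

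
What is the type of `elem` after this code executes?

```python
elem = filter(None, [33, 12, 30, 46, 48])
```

filter() returns a filter iterator object

filter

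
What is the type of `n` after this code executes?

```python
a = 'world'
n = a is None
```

'is' comparison returns bool

bool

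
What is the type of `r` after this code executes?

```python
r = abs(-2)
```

abs() of int returns int

int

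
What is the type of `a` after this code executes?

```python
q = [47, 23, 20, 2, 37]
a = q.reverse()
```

list.reverse() returns None

NoneType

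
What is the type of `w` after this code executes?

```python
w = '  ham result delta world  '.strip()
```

str.strip() returns str

str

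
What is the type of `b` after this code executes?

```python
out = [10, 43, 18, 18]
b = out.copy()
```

list.copy() returns list

list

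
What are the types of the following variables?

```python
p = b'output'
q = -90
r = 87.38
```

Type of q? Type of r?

q is int; r is float

int, float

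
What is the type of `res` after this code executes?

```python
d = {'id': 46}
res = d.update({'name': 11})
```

dict.update() returns None

NoneType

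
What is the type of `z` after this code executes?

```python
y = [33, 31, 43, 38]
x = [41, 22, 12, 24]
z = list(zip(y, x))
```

list(zip(...)) returns a list of tuples

list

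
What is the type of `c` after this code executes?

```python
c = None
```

None has type NoneType

NoneType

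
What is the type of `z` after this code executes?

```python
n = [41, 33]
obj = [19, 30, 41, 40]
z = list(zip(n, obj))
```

list(zip(...)) returns a list of tuples

list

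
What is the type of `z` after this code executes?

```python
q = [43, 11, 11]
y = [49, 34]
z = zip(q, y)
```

zip() returns a zip iterator object

zip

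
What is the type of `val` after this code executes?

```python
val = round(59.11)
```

round() with no ndigits arg returns int

int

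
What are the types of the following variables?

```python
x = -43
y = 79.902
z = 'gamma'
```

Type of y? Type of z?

y is float; z is str

float, str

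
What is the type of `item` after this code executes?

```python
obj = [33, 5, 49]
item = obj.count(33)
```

list.count() returns int

int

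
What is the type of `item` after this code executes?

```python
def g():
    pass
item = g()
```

A function with no return statement returns None

NoneType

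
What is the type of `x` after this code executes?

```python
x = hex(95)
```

hex() returns str representation

str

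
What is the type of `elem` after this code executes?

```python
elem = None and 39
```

'and' returns first falsy value (None)

NoneType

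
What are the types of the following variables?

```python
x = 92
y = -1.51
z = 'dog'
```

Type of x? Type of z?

x is int; z is str

int, str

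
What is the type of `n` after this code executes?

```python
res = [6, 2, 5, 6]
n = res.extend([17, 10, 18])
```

list.extend() returns None

NoneType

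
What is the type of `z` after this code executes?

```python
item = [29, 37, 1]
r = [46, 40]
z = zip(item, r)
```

zip() returns a zip iterator object

zip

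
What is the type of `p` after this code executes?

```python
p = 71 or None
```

'or' returns first truthy value (71, int)

int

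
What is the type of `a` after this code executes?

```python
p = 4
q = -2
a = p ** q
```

int ** negative int returns float

float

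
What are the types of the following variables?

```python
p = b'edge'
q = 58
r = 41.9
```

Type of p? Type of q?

p is bytes; q is int

bytes, int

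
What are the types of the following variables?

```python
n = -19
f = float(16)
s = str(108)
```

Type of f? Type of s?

f is float; s is str

float, str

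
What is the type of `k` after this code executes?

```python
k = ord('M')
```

ord() returns int (Unicode code point)

int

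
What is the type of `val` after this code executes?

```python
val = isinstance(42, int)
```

isinstance() returns bool

bool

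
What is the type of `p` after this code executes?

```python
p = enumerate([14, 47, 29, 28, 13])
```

enumerate() returns an enumerate iterator object

enumerate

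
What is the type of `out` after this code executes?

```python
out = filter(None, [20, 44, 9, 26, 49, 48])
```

filter() returns a filter iterator object

filter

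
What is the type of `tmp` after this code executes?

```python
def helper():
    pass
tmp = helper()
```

A function with no return statement returns None

NoneType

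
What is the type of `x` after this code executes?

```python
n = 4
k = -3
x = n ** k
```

int ** negative int returns float

float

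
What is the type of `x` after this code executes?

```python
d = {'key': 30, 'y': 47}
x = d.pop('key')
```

dict.pop() returns the value (int)

int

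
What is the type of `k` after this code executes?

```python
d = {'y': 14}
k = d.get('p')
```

dict.get() returns None when key 'p' is not found and no default given

NoneType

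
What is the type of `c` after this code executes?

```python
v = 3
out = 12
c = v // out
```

int // int returns int (3 // 12 = 0)

int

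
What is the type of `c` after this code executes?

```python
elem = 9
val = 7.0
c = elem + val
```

int + float returns float (9 + 7.0 = 16.0)

float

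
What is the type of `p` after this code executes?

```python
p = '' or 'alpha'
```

'or' returns first truthy value ('alpha', which is str)

str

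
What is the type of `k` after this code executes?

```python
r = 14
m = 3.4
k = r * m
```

int * float returns float (14 * 3.4 = 47.6)

float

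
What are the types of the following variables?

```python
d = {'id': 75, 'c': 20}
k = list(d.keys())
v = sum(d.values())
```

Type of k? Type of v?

list(...) returns list; sum of int values returns int

list, int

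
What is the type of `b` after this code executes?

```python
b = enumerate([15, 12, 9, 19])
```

enumerate() returns an enumerate iterator object

enumerate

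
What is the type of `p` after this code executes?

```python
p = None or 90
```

'or' with None returns the other value (90, int)

int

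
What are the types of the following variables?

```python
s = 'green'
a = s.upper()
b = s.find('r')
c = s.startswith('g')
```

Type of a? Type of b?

str.upper() returns str; str.find() returns int

str, int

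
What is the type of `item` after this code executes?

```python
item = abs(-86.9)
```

abs() of float returns float

float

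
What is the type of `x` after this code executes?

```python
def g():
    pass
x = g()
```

A function with no return statement returns None

NoneType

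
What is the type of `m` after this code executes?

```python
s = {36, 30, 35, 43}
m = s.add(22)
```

set.add() returns None (mutates in place)

NoneType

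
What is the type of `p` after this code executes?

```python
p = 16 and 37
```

'and' returns the last value when all truthy (37, which is int)

int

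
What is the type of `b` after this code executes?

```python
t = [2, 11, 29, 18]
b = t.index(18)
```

list.index() returns int

int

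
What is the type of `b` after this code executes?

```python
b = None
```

None has type NoneType

NoneType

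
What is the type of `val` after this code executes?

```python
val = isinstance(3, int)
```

isinstance() returns bool

bool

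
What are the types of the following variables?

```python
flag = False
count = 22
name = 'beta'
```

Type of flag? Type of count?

flag is bool; count is int

bool, int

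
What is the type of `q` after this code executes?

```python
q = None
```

None has type NoneType

NoneType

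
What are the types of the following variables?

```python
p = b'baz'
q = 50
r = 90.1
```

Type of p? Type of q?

p is bytes; q is int

bytes, int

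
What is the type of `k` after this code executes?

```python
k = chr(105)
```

chr() returns str (single character)

str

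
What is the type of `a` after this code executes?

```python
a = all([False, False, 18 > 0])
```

all() returns bool

bool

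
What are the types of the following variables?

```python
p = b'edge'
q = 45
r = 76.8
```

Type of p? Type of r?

p is bytes; r is float

bytes, float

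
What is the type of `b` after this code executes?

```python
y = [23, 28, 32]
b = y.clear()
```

list.clear() returns None

NoneType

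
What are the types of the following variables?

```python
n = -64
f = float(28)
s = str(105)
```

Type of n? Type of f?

n is int; f is float

int, float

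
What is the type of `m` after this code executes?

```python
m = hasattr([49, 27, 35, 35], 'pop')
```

hasattr() returns bool

bool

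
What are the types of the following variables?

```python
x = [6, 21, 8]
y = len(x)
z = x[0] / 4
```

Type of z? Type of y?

int / int returns float; len() returns int

float, int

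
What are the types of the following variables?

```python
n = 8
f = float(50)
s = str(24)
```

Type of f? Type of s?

f is float; s is str

float, str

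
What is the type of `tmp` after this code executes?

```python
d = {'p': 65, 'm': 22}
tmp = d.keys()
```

.keys() returns a dict_keys view object

dict_keys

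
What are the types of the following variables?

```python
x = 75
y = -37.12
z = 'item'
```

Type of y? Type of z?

y is float; z is str

float, str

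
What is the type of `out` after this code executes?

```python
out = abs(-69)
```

abs() of int returns int

int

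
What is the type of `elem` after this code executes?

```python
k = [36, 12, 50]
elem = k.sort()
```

list.sort() returns None (sorts in place)

NoneType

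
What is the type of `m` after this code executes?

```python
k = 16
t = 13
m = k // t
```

int // int returns int (16 // 13 = 1)

int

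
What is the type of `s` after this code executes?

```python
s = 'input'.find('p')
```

str.find() returns int (index, or -1)

int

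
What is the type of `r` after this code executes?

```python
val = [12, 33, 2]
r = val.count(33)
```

list.count() returns int

int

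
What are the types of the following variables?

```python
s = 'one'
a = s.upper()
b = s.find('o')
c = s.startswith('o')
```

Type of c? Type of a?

str.startswith() returns bool; str.upper() returns str

bool, str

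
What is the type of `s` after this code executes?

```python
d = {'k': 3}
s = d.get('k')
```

dict.get() returns the value (int) when key is found

int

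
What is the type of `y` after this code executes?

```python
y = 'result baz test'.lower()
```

str.lower() returns str

str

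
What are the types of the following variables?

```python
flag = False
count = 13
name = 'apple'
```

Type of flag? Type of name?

flag is bool; name is str

bool, str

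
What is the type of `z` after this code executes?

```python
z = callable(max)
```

callable() returns bool

bool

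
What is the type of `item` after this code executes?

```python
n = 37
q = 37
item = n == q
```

Equality comparison returns bool

bool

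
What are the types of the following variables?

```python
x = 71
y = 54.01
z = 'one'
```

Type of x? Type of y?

x is int; y is float

int, float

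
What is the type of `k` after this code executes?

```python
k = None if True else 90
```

Ternary: condition is True, if branch (None) taken → NoneType

NoneType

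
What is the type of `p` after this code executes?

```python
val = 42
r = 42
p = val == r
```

Equality comparison returns bool

bool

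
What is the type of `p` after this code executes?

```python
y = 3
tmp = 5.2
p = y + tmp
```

int + float returns float (3 + 5.2 = 8.2)

float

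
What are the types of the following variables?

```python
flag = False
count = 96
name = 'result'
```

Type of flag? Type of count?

flag is bool; count is int

bool, int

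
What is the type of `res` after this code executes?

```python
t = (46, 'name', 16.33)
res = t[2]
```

Index 2 of tuple is 16.33 which is float

float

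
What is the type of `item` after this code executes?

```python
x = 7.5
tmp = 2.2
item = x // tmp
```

float // float returns float (floor division preserves float type)

float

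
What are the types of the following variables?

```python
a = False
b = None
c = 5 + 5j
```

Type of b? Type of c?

b is NoneType; c is complex

NoneType, complex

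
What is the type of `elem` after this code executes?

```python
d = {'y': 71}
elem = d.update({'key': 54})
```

dict.update() returns None

NoneType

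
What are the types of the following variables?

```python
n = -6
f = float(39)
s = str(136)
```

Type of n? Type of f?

n is int; f is float

int, float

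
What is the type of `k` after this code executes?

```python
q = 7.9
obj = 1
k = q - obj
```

float - int returns float (7.9 - 1 = 6.9)

float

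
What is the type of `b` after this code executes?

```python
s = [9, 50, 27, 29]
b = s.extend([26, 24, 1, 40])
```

list.extend() returns None

NoneType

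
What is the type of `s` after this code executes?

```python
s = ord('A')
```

ord() returns int (Unicode code point)

int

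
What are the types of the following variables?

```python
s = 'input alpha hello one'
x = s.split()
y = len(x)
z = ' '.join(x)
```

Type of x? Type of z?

str.split() returns list; str.join() returns str

list, str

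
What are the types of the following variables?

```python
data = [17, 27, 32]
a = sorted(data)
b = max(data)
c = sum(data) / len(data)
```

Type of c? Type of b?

int / int returns float; max of ints returns int

float, int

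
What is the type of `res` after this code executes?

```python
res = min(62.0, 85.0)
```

min() of floats returns float

float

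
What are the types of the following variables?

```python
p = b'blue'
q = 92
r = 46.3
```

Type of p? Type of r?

p is bytes; r is float

bytes, float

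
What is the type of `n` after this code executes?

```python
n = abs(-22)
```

abs() of int returns int

int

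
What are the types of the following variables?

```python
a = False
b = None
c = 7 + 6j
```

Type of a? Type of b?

a is bool; b is NoneType

bool, NoneType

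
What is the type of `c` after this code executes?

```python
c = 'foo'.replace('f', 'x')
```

str.replace() returns str

str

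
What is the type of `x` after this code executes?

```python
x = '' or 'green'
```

'or' returns first truthy value ('green', which is str)

str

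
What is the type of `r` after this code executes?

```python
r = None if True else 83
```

Ternary: condition is True, if branch (None) taken → NoneType

NoneType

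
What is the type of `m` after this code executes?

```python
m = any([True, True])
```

any() returns bool

bool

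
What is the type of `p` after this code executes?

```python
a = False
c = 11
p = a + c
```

bool + int returns int (False is 0, so 0 + 11 = 11)

int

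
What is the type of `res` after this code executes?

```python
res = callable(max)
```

callable() returns bool

bool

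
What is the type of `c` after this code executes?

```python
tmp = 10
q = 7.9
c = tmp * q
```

int * float returns float (10 * 7.9 = 79.0)

float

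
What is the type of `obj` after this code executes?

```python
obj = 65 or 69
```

'or' returns the first truthy value (65, which is int)

int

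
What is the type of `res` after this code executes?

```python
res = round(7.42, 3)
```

round() with ndigits arg returns float

float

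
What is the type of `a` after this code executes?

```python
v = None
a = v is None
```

'is' comparison returns bool

bool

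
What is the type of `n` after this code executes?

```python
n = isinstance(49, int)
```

isinstance() returns bool

bool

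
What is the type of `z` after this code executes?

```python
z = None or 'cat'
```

'or' with None returns the other value ('cat', str)

str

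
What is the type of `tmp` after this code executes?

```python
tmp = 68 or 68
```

'or' returns the first truthy value (68, which is int)

int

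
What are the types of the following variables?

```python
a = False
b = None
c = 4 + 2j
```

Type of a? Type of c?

a is bool; c is complex

bool, complex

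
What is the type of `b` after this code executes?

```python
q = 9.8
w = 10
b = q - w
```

float - int returns float (9.8 - 10 = -0.2)

float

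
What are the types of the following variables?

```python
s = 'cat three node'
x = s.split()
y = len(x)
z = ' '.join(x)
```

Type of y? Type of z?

len() returns int; str.join() returns str

int, str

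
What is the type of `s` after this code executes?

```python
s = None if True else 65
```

Ternary: condition is True, if branch (None) taken → NoneType

NoneType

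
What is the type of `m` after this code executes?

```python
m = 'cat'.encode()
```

str.encode() returns bytes

bytes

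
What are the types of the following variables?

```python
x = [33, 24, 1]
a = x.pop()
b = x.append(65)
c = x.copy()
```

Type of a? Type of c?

list.pop() returns the element (int); list.copy() returns list

int, list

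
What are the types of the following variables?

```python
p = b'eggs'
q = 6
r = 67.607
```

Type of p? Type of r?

p is bytes; r is float

bytes, float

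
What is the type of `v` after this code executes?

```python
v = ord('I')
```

ord() returns int (Unicode code point)

int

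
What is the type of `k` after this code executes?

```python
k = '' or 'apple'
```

'or' returns first truthy value ('apple', which is str)

str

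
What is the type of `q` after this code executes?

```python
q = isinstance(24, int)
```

isinstance() returns bool

bool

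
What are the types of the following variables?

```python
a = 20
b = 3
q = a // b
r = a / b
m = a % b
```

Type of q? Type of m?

int // int returns int; int % int returns int

int, int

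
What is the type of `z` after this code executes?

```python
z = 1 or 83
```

'or' returns the first truthy value (1, which is int)

int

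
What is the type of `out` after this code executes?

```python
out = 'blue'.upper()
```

str.upper() returns str

str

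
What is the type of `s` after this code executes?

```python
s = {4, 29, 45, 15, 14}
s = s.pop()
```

Popping from a set of ints returns int

int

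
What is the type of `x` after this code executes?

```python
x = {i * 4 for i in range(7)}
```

A set comprehension {expr for x in iterable} produces a set

set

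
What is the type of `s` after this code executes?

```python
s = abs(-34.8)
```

abs() of float returns float

float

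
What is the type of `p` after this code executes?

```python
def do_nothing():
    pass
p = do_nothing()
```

A function with no return statement returns None

NoneType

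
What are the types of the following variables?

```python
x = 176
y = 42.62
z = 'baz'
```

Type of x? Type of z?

x is int; z is str

int, str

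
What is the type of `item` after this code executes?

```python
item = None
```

None has type NoneType

NoneType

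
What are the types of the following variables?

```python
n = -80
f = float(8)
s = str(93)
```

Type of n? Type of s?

n is int; s is str

int, str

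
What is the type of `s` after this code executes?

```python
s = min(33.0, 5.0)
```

min() of floats returns float

float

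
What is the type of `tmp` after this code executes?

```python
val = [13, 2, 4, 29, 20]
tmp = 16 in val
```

'in' operator returns bool

bool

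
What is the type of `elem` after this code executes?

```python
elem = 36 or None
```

'or' returns first truthy value (36, int)

int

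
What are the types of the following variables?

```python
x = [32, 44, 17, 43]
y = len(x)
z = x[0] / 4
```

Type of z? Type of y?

int / int returns float; len() returns int

float, int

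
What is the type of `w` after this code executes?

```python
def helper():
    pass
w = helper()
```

A function with no return statement returns None

NoneType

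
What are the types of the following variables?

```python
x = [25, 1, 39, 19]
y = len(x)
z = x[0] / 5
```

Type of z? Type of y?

int / int returns float; len() returns int

float, int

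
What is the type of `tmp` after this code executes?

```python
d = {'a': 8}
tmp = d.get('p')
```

dict.get() returns None when key 'p' is not found and no default given

NoneType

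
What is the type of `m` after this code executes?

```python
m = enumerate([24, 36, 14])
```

enumerate() returns an enumerate iterator object

enumerate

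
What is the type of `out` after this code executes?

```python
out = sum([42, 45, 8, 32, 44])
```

sum() of ints returns int

int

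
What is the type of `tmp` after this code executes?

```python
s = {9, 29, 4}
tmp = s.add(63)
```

set.add() returns None (mutates in place)

NoneType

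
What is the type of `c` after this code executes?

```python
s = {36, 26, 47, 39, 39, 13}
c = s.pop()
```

Popping from a set of ints returns int

int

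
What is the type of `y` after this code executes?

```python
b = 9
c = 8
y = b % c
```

int % int returns int (9 % 8 = 1)

int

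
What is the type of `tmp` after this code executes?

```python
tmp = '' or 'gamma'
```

'or' returns first truthy value ('gamma', which is str)

str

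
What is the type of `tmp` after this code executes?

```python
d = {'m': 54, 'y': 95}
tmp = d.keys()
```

.keys() returns a dict_keys view object

dict_keys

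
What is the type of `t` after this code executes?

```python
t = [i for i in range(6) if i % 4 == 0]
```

A list comprehension [...] produces a list

list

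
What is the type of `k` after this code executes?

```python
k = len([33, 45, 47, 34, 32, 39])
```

len() always returns int

int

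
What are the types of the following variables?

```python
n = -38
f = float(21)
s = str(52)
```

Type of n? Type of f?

n is int; f is float

int, float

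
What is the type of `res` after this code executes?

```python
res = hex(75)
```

hex() returns str representation

str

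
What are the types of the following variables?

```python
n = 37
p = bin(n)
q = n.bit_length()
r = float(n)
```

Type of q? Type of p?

int.bit_length() returns int; bin() returns str

int, str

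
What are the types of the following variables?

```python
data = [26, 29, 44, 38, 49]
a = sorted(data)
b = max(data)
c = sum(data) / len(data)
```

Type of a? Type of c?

sorted() returns list; int / int returns float

list, float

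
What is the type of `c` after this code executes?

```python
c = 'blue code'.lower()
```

str.lower() returns str

str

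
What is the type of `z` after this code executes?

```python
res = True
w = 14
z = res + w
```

bool + int returns int (True is 1, so 1 + 14 = 15)

int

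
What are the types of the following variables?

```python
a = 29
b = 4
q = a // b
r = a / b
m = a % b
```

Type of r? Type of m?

int / int returns float; int % int returns int

float, int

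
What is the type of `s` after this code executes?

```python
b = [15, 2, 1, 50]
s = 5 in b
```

'in' operator returns bool

bool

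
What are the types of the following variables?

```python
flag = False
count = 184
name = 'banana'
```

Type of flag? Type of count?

flag is bool; count is int

bool, int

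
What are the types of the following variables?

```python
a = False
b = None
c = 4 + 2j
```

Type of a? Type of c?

a is bool; c is complex

bool, complex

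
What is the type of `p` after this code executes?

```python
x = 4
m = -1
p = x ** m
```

int ** negative int returns float

float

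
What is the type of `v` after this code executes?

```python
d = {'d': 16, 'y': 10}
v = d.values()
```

.values() returns a dict_values view object

dict_values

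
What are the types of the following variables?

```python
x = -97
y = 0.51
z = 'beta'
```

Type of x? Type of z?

x is int; z is str

int, str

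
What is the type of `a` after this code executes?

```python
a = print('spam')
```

print() returns None

NoneType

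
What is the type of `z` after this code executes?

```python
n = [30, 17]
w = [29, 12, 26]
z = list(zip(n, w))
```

list(zip(...)) returns a list of tuples

list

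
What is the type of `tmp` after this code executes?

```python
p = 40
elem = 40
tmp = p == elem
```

Equality comparison returns bool

bool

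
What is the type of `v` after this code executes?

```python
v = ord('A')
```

ord() returns int (Unicode code point)

int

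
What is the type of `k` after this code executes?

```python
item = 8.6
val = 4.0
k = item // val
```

float // float returns float (floor division preserves float type)

float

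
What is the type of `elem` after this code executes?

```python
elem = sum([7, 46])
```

sum() of ints returns int

int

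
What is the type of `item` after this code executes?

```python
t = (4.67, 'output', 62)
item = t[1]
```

Index 1 of tuple is 'output' which is str

str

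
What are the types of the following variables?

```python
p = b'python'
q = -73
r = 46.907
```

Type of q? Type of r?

q is int; r is float

int, float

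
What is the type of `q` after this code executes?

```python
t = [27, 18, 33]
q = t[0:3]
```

Slicing a list always returns a list

list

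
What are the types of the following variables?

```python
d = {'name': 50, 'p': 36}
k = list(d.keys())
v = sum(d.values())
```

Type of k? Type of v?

list(...) returns list; sum of int values returns int

list, int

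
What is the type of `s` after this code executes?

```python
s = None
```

None has type NoneType

NoneType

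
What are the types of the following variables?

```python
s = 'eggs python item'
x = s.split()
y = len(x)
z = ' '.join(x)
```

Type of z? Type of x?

str.join() returns str; str.split() returns list

str, list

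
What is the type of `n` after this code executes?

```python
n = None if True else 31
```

Ternary: condition is True, if branch (None) taken → NoneType

NoneType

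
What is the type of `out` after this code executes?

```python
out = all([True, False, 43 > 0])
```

all() returns bool

bool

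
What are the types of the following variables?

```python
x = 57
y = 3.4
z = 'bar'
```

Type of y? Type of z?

y is float; z is str

float, str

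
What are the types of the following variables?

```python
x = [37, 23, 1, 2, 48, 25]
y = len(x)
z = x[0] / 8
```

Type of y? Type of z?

len() returns int; int / int returns float

int, float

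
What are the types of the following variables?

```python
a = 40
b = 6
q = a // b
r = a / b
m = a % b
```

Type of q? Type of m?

int // int returns int; int % int returns int

int, int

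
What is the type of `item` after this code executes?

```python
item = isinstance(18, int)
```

isinstance() returns bool

bool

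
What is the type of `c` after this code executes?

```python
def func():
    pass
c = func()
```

A function with no return statement returns None

NoneType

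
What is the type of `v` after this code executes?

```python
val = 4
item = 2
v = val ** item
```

int ** positive int returns int (4 ** 2 = 16)

int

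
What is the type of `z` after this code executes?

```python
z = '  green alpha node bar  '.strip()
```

str.strip() returns str

str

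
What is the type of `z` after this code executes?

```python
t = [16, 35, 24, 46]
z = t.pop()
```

list.pop() returns the popped element (int here)

int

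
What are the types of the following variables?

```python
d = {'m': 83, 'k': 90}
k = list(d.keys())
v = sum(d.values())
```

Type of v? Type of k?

sum of int values returns int; list(...) returns list

int, list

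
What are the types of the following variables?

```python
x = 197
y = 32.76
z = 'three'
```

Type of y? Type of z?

y is float; z is str

float, str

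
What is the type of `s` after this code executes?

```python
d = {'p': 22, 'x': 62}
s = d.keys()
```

.keys() returns a dict_keys view object

dict_keys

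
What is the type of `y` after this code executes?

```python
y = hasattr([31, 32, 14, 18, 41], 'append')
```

hasattr() returns bool

bool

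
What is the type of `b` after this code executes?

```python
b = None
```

None has type NoneType

NoneType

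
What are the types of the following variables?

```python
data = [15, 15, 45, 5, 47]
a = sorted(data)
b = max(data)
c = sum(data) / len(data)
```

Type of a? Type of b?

sorted() returns list; max of ints returns int

list, int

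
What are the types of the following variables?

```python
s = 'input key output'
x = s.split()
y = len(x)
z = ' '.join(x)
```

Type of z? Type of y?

str.join() returns str; len() returns int

str, int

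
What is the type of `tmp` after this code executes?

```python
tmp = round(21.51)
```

round() with no ndigits arg returns int

int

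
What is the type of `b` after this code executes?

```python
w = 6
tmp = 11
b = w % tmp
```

int % int returns int (6 % 11 = 6)

int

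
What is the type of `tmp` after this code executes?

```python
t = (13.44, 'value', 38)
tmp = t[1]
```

Index 1 of tuple is 'value' which is str

str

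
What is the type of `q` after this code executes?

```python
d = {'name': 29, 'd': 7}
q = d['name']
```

Accessing dict[str, int] with key 'name' returns int value 29

int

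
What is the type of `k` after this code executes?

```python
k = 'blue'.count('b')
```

str.count() returns int

int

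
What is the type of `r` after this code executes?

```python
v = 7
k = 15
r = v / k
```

int / int always returns float in Python 3 (7 / 15 = 0.466667)

float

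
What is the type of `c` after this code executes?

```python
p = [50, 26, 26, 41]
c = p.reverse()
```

list.reverse() returns None

NoneType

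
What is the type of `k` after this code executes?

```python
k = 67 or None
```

'or' returns first truthy value (67, int)

int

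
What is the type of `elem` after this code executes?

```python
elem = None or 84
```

'or' with None returns the other value (84, int)

int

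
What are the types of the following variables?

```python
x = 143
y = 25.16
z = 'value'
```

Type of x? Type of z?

x is int; z is str

int, str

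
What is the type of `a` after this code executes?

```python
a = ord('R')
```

ord() returns int (Unicode code point)

int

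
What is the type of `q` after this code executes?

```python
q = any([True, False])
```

any() returns bool

bool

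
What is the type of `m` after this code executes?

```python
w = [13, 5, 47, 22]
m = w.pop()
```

list.pop() returns the popped element (int here)

int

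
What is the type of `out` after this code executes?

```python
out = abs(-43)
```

abs() of int returns int

int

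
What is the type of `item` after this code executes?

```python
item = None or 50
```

'or' with None returns the other value (50, int)

int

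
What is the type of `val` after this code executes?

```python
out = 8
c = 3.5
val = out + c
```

int + float returns float (8 + 3.5 = 11.5)

float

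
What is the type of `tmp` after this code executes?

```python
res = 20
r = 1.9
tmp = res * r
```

int * float returns float (20 * 1.9 = 38.0)

float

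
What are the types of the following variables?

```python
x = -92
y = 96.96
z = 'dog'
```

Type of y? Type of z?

y is float; z is str

float, str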